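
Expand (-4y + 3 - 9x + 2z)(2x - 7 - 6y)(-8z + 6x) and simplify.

(-4y + 3 - 9x + 2z)(2x - 7 - 6y)(-8z + 6x)
= (-8xy + 28y + 24y^2 + 6x - 21 - 18y - 18x^2 + 63x + 54xy + 4xz - 14z - 12yz)(-8z + 6x)    [distributive law]
= (46xy + 10y + 24y^2 + 69x - 21 - 18x^2 + 4xz - 14z - 12yz)(-8z + 6x)    [combine like terms]
= -368xyz + 276x^2y - 80yz + 60xy - 192y^2z + 144xy^2 - 552xz + 414x^2 + 168z - 126x + 144x^2z - 108x^3 - 32xz^2 + 24x^2z + 112z^2 - 84xz + 96yz^2 - 72xyz    [distributive law]
= -440xyz + 276x^2y - 80yz + 60xy - 192y^2z + 144xy^2 - 636xz + 414x^2 + 168z - 126x + 168x^2z - 108x^3 - 32xz^2 + 112z^2 + 96yz^2    [combine like terms]

-440xyz + 276x^2y - 80yz + 60xy - 192y^2z + 144xy^2 - 636xz + 414x^2 + 168z - 126x + 168x^2z - 108x^3 - 32xz^2 + 112z^2 + 96yz^2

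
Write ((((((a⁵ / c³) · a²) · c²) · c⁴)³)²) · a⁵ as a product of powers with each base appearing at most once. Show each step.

a⁴⁷c¹⁸

((((((a⁵ / c³) · a²) · c²) · c⁴)³)²) · a⁵
= (((((a⁵ / c³) · a²) · c²) · c⁴)⁶) · a⁵    [power of a power]
= (((((a⁵ / c³) · a²) · c²)⁶) · ((c⁴)⁶)) · a⁵    [power of a product]
= (((((a⁵ / c³) · a²)⁶) · ((c²)⁶)) · ((c⁴)⁶)) · a⁵    [power of a product]
= (((((a⁵ / c³)⁶) · ((a²)⁶)) · ((c²)⁶)) · ((c⁴)⁶)) · a⁵    [power of a product]
= ((((((a⁵)⁶) / ((c³)⁶)) · ((a²)⁶)) · ((c²)⁶)) · ((c⁴)⁶)) · a⁵    [power of a quotient]
= ((((a³⁰ / ((c³)⁶)) · ((a²)⁶)) · ((c²)⁶)) · ((c⁴)⁶)) · a⁵    [power of a power]
= ((((a³⁰ / c¹⁸) · ((a²)⁶)) · ((c²)⁶)) · ((c⁴)⁶)) · a⁵    [power of a power]
= ((((a³⁰ / c¹⁸) · a¹²) · ((c²)⁶)) · ((c⁴)⁶)) · a⁵    [power of a power]
= ((((a³⁰ / c¹⁸) · a¹²) · c¹²) · ((c⁴)⁶)) · a⁵    [power of a power]
= ((((a³⁰ / c¹⁸) · a¹²) · c¹²) · c²⁴) · a⁵    [power of a power]
= a⁴⁷c¹⁸    [quotient of powers; product of powers]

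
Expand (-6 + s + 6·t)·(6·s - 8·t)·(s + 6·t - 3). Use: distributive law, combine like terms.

(-6 + s + 6·t)·(6·s - 8·t)·(s + 6·t - 3)
= (-36·s + 48·t + 6·s^2 - 8·s·t + 36·s·t - 48·t^2)·(s + 6·t - 3)    [distributive law]
= (-36·s + 48·t + 6·s^2 + 28·s·t - 48·t^2)·(s + 6·t - 3)    [combine like terms]
= -36·s^2 - 216·s·t + 108·s + 48·s·t + 288·t^2 - 144·t + 6·s^3 + 36·s^2·t - 18·s^2 + 28·s^2·t + 168·s·t^2 - 84·s·t - 48·s·t^2 - 288·t^3 + 144·t^2    [distributive law]
= -54·s^2 - 252·s·t + 108·s + 432·t^2 - 144·t + 6·s^3 + 64·s^2·t + 120·s·t^2 - 288·t^3    [combine like terms]

-54·s^2 - 252·s·t + 108·s + 432·t^2 - 144·t + 6·s^3 + 64·s^2·t + 120·s·t^2 - 288·t^3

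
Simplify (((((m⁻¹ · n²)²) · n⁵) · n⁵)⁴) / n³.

m⁻⁸n⁵³

(((((m⁻¹ · n²)²) · n⁵) · n⁵)⁴) / n³
= (((((m⁻¹ · n²)²) · n⁵)⁴) · ((n⁵)⁴)) / n³    [power of a product]
= (((((m⁻¹ · n²)²)⁴) · ((n⁵)⁴)) · ((n⁵)⁴)) / n³    [power of a product]
= ((((m⁻¹ · n²)⁸) · ((n⁵)⁴)) · ((n⁵)⁴)) / n³    [power of a power]
= (((((m⁻¹)⁸) · ((n²)⁸)) · ((n⁵)⁴)) · ((n⁵)⁴)) / n³    [power of a product]
= (((m⁻⁸ · ((n²)⁸)) · ((n⁵)⁴)) · ((n⁵)⁴)) / n³    [power of a power]
= (((m⁻⁸ · n¹⁶) · ((n⁵)⁴)) · ((n⁵)⁴)) / n³    [power of a power]
= (((m⁻⁸ · n¹⁶) · n²⁰) · ((n⁵)⁴)) / n³    [power of a power]
= (((m⁻⁸ · n¹⁶) · n²⁰) · n²⁰) / n³    [power of a power]
= m⁻⁸n⁵³    [quotient of powers; product of powers]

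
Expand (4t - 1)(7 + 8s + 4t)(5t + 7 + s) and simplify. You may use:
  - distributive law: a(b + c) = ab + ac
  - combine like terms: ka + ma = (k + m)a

(4t - 1)(7 + 8s + 4t)(5t + 7 + s)
= (28t + 32st + 16t^2 - 7 - 8s - 4t)(5t + 7 + s)    [distributive law]
= (24t + 32st + 16t^2 - 7 - 8s)(5t + 7 + s)    [combine like terms]
= 120t^2 + 168t + 24st + 160st^2 + 224st + 32s^2t + 80t^3 + 112t^2 + 16st^2 - 35t - 49 - 7s - 40st - 56s - 8s^2    [distributive law]
= 232t^2 + 133t + 208st + 176st^2 + 32s^2t + 80t^3 - 49 - 63s - 8s^2    [combine like terms]

232t^2 + 133t + 208st + 176st^2 + 32s^2t + 80t^3 - 49 - 63s - 8s^2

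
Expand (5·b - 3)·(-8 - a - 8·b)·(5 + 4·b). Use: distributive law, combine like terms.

(5·b - 3)·(-8 - a - 8·b)·(5 + 4·b)
= (-40·b - 5·a·b - 40·b² + 24 + 3·a + 24·b)·(5 + 4·b)    [distributive law]
= (-16·b - 5·a·b - 40·b² + 24 + 3·a)·(5 + 4·b)    [combine like terms]
= -80·b - 64·b² - 25·a·b - 20·a·b² - 200·b² - 160·b³ + 120 + 96·b + 15·a + 12·a·b    [distributive law]
= 16·b - 264·b² - 13·a·b - 20·a·b² - 160·b³ + 120 + 15·a    [combine like terms]

16·b - 264·b² - 13·a·b - 20·a·b² - 160·b³ + 120 + 15·a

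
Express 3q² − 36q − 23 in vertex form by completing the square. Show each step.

3(q − 6)² − 131

3q² − 36q − 23
= 3(q² − 12q) − 23    [factor out 3 from the q-terms]
= 3(q² − 12q + 36 − 36) − 23    [add and subtract 36 inside the bracket]
= 3(q − 6)² − 108 − 23    [perfect-square identity]
= 3(q − 6)² − 131    [combine constants]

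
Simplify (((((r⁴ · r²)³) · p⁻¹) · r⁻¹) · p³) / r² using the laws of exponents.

p²r¹⁵

(((((r⁴ · r²)³) · p⁻¹) · r⁻¹) · p³) / r²
= ((((((r⁴)³) · ((r²)³)) · p⁻¹) · r⁻¹) · p³) / r²    [power of a product]
= ((((r¹² · ((r²)³)) · p⁻¹) · r⁻¹) · p³) / r²    [power of a power]
= ((((r¹² · r⁶) · p⁻¹) · r⁻¹) · p³) / r²    [power of a power]
= (((r¹⁸ · p⁻¹) · r⁻¹) · p³) / r²    [product of powers]
= p²r¹⁵    [quotient of powers; product of powers]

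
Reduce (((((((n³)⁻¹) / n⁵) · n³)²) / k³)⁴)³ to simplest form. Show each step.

k⁻³⁶·n⁻¹²⁰

(((((((n³)⁻¹) / n⁵) · n³)²) / k³)⁴)³
= ((((((n³)⁻¹) / n⁵) · n³)²) / k³)¹²    [power of a power]
= ((((((n³)⁻¹) / n⁵) · n³)²)¹²) / ((k³)¹²)    [power of a quotient]
= (((((n³)⁻¹) / n⁵) · n³)²⁴) / ((k³)¹²)    [power of a power]
= (((((n³)⁻¹) / n⁵)²⁴) · ((n³)²⁴)) / ((k³)¹²)    [power of a product]
= (((((n³)⁻¹)²⁴) / ((n⁵)²⁴)) · ((n³)²⁴)) / ((k³)¹²)    [power of a quotient]
= ((((n³)⁻²⁴) / ((n⁵)²⁴)) · ((n³)²⁴)) / ((k³)¹²)    [power of a power]
= ((n⁻⁷² / ((n⁵)²⁴)) · ((n³)²⁴)) / ((k³)¹²)    [power of a power]
= ((n⁻⁷² / n¹²⁰) · ((n³)²⁴)) / ((k³)¹²)    [power of a power]
= (n⁻¹⁹² · ((n³)²⁴)) / ((k³)¹²)    [quotient of powers]
= (n⁻¹⁹² · n⁷²) / ((k³)¹²)    [power of a power]
= n⁻¹²⁰ / ((k³)¹²)    [product of powers]
= n⁻¹²⁰ / k³⁶    [power of a power]
= k⁻³⁶·n⁻¹²⁰    [quotient of powers]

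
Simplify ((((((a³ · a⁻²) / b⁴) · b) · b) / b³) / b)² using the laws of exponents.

((((((a³ · a⁻²) / b⁴) · b) · b) / b³) / b)²
= ((((((a³ · a⁻²) / b⁴) · b) · b) / b³)²) / (b²)    [power of a quotient]
= ((((((a³ · a⁻²) / b⁴) · b) · b)²) / ((b³)²)) / (b²)    [power of a quotient]
= ((((((a³ · a⁻²) / b⁴) · b)²) · (b²)) / ((b³)²)) / (b²)    [power of a product]
= ((((((a³ · a⁻²) / b⁴)²) · (b²)) · (b²)) / ((b³)²)) / (b²)    [power of a product]
= ((((((a³ · a⁻²)²) / ((b⁴)²)) · (b²)) · (b²)) / ((b³)²)) / (b²)    [power of a quotient]
= (((((((a³)²) · ((a⁻²)²)) / ((b⁴)²)) · (b²)) · (b²)) / ((b³)²)) / (b²)    [power of a product]
= (((((a⁶ · ((a⁻²)²)) / ((b⁴)²)) · (b²)) · (b²)) / ((b³)²)) / (b²)    [power of a power]
= (((((a⁶ · a⁻⁴) / ((b⁴)²)) · (b²)) · (b²)) / ((b³)²)) / (b²)    [power of a power]
= ((((a² / ((b⁴)²)) · (b²)) · (b²)) / ((b³)²)) / (b²)    [product of powers]
= ((((a² / b⁸) · (b²)) · (b²)) / ((b³)²)) / (b²)    [power of a power]
= ((((a² / b⁸) · b²) · b²) / b⁶) / (b²)    [power of a power]
= a²b⁻¹²    [quotient of powers; product of powers]

a²b⁻¹²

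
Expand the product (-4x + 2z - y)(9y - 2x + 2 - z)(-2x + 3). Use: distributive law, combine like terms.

68x^2y - 98xy - 16x^3 + 40x^2 - 24x - 38xyz + 57yz - 8xz + 12z + 4xz^2 - 6z^2 + 18xy^2 - 27y^2 - 6y

(-4x + 2z - y)(9y - 2x + 2 - z)(-2x + 3)
= (-36xy + 8x^2 - 8x + 4xz + 18yz - 4xz + 4z - 2z^2 - 9y^2 + 2xy - 2y + yz)(-2x + 3)    [distributive law]
= (-34xy + 8x^2 - 8x + 19yz + 4z - 2z^2 - 9y^2 - 2y)(-2x + 3)    [combine like terms]
= 68x^2y - 102xy - 16x^3 + 24x^2 + 16x^2 - 24x - 38xyz + 57yz - 8xz + 12z + 4xz^2 - 6z^2 + 18xy^2 - 27y^2 + 4xy - 6y    [distributive law]
= 68x^2y - 98xy - 16x^3 + 40x^2 - 24x - 38xyz + 57yz - 8xz + 12z + 4xz^2 - 6z^2 + 18xy^2 - 27y^2 - 6y    [combine like terms]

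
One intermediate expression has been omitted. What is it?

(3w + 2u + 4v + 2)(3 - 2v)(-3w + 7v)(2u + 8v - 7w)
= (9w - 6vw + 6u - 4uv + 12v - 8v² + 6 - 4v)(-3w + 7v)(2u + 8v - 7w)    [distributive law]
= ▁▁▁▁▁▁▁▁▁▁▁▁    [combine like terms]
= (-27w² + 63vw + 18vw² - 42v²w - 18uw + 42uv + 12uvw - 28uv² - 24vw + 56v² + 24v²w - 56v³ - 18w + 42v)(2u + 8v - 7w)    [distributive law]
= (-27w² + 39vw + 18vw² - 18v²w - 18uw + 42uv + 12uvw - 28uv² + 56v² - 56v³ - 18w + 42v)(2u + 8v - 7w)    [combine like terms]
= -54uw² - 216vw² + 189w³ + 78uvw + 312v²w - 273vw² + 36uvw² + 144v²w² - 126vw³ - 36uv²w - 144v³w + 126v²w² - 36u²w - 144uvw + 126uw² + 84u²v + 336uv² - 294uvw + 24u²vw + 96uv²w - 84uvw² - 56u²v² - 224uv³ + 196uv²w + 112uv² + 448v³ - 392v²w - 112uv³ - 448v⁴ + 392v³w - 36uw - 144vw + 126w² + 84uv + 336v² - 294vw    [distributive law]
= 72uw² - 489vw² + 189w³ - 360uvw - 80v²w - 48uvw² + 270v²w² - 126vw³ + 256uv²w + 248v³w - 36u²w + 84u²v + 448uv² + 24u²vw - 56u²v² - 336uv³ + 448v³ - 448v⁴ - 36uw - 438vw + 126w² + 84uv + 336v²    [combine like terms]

After combine like terms, the bracketed line is:

(9w - 6vw + 6u - 4uv + 8v - 8v² + 6)(-3w + 7v)(2u + 8v - 7w)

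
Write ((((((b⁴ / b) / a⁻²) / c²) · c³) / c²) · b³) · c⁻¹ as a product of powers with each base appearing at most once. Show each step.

((((((b⁴ / b) / a⁻²) / c²) · c³) / c²) · b³) · c⁻¹
= (((((b³ / a⁻²) / c²) · c³) / c²) · b³) · c⁻¹    [quotient of powers]
= a²b⁶c⁻²    [quotient of powers; product of powers]

a²b⁶c⁻²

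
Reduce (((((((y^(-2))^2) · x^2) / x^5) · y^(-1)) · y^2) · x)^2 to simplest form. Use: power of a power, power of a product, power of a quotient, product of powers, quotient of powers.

x^(-4)y^(-6)

(((((((y^(-2))^2) · x^2) / x^5) · y^(-1)) · y^2) · x)^2
= (((((((y^(-2))^2) · x^2) / x^5) · y^(-1)) · y^2)^2) · (x^2)    [power of a product]
= (((((((y^(-2))^2) · x^2) / x^5) · y^(-1))^2) · ((y^2)^2)) · (x^2)    [power of a product]
= (((((((y^(-2))^2) · x^2) / x^5)^2) · ((y^(-1))^2)) · ((y^2)^2)) · (x^2)    [power of a product]
= (((((((y^(-2))^2) · x^2)^2) / ((x^5)^2)) · ((y^(-1))^2)) · ((y^2)^2)) · (x^2)    [power of a quotient]
= (((((((y^(-2))^2)^2) · ((x^2)^2)) / ((x^5)^2)) · ((y^(-1))^2)) · ((y^2)^2)) · (x^2)    [power of a product]
= ((((((y^(-2))^4) · ((x^2)^2)) / ((x^5)^2)) · ((y^(-1))^2)) · ((y^2)^2)) · (x^2)    [power of a power]
= ((((y^(-8) · ((x^2)^2)) / ((x^5)^2)) · ((y^(-1))^2)) · ((y^2)^2)) · (x^2)    [power of a power]
= ((((y^(-8) · x^4) / ((x^5)^2)) · ((y^(-1))^2)) · ((y^2)^2)) · (x^2)    [power of a power]
= ((((y^(-8) · x^4) / x^10) · ((y^(-1))^2)) · ((y^2)^2)) · (x^2)    [power of a power]
= ((((y^(-8) · x^4) / x^10) · y^(-2)) · ((y^2)^2)) · (x^2)    [power of a power]
= ((((y^(-8) · x^4) / x^10) · y^(-2)) · y^4) · (x^2)    [power of a power]
= x^(-4)y^(-6)    [quotient of powers; product of powers]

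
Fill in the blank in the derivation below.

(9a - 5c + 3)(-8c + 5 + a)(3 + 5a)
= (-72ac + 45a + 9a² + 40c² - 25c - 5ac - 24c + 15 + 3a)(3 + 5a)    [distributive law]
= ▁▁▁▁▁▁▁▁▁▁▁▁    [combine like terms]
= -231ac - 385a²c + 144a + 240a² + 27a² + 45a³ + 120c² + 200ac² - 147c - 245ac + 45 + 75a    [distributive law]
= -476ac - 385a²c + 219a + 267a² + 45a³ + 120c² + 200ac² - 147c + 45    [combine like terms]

After combine like terms, the bracketed line is:

(-77ac + 48a + 9a² + 40c² - 49c + 15)(3 + 5a)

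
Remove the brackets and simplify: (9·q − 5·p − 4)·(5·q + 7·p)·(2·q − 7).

(9·q − 5·p − 4)·(5·q + 7·p)·(2·q − 7)
= (45·q^2 + 63·p·q − 25·p·q − 35·p^2 − 20·q − 28·p)·(2·q − 7)    [distributive law]
= (45·q^2 + 38·p·q − 35·p^2 − 20·q − 28·p)·(2·q − 7)    [combine like terms]
= 90·q^3 − 315·q^2 + 76·p·q^2 − 266·p·q − 70·p^2·q + 245·p^2 − 40·q^2 + 140·q − 56·p·q + 196·p    [distributive law]
= 90·q^3 − 355·q^2 + 76·p·q^2 − 322·p·q − 70·p^2·q + 245·p^2 + 140·q + 196·p    [combine like terms]

90·q^3 − 355·q^2 + 76·p·q^2 − 322·p·q − 70·p^2·q + 245·p^2 + 140·q + 196·p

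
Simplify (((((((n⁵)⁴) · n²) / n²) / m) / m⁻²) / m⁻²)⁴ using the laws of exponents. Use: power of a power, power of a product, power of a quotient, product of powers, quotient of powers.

m¹²·n⁸⁰

(((((((n⁵)⁴) · n²) / n²) / m) / m⁻²) / m⁻²)⁴
= (((((((n⁵)⁴) · n²) / n²) / m) / m⁻²)⁴) / ((m⁻²)⁴)    [power of a quotient]
= (((((((n⁵)⁴) · n²) / n²) / m)⁴) / ((m⁻²)⁴)) / ((m⁻²)⁴)    [power of a quotient]
= (((((((n⁵)⁴) · n²) / n²)⁴) / (m⁴)) / ((m⁻²)⁴)) / ((m⁻²)⁴)    [power of a quotient]
= (((((((n⁵)⁴) · n²)⁴) / ((n²)⁴)) / (m⁴)) / ((m⁻²)⁴)) / ((m⁻²)⁴)    [power of a quotient]
= (((((((n⁵)⁴)⁴) · ((n²)⁴)) / ((n²)⁴)) / (m⁴)) / ((m⁻²)⁴)) / ((m⁻²)⁴)    [power of a product]
= ((((((n⁵)¹⁶) · ((n²)⁴)) / ((n²)⁴)) / (m⁴)) / ((m⁻²)⁴)) / ((m⁻²)⁴)    [power of a power]
= ((((n⁸⁰ · ((n²)⁴)) / ((n²)⁴)) / (m⁴)) / ((m⁻²)⁴)) / ((m⁻²)⁴)    [power of a power]
= ((((n⁸⁰ · n⁸) / ((n²)⁴)) / (m⁴)) / ((m⁻²)⁴)) / ((m⁻²)⁴)    [power of a power]
= (((n⁸⁸ / ((n²)⁴)) / (m⁴)) / ((m⁻²)⁴)) / ((m⁻²)⁴)    [product of powers]
= (((n⁸⁸ / n⁸) / (m⁴)) / ((m⁻²)⁴)) / ((m⁻²)⁴)    [power of a power]
= ((n⁸⁰ / (m⁴)) / ((m⁻²)⁴)) / ((m⁻²)⁴)    [quotient of powers]
= ((n⁸⁰ / m⁴) / m⁻⁸) / ((m⁻²)⁴)    [power of a power]
= ((n⁸⁰ / m⁴) / m⁻⁸) / m⁻⁸    [power of a power]
= m¹²·n⁸⁰    [quotient of powers; product of powers]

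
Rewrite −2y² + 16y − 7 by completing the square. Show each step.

−2(y − 4)² + 25

−2y² + 16y − 7
= −2(y² − 8y) − 7    [factor out -2 from the y-terms]
= −2(y² − 8y + 16 − 16) − 7    [add and subtract 16 inside the bracket]
= −2(y − 4)² + 32 − 7    [perfect-square identity]
= −2(y − 4)² + 25    [combine constants]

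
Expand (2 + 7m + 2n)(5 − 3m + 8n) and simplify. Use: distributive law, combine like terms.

(2 + 7m + 2n)(5 − 3m + 8n)
= 10 − 6m + 16n + 35m − 21m² + 56mn + 10n − 6mn + 16n²    [distributive law]
= 10 + 29m + 26n − 21m² + 50mn + 16n²    [combine like terms]

10 + 29m + 26n − 21m² + 50mn + 16n²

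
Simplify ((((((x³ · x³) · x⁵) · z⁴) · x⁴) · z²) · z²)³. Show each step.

((((((x³ · x³) · x⁵) · z⁴) · x⁴) · z²) · z²)³
= ((((((x³ · x³) · x⁵) · z⁴) · x⁴) · z²)³) · ((z²)³)    [power of a product]
= ((((((x³ · x³) · x⁵) · z⁴) · x⁴)³) · ((z²)³)) · ((z²)³)    [power of a product]
= ((((((x³ · x³) · x⁵) · z⁴)³) · ((x⁴)³)) · ((z²)³)) · ((z²)³)    [power of a product]
= ((((((x³ · x³) · x⁵)³) · ((z⁴)³)) · ((x⁴)³)) · ((z²)³)) · ((z²)³)    [power of a product]
= ((((((x³ · x³)³) · ((x⁵)³)) · ((z⁴)³)) · ((x⁴)³)) · ((z²)³)) · ((z²)³)    [power of a product]
= (((((((x³)³) · ((x³)³)) · ((x⁵)³)) · ((z⁴)³)) · ((x⁴)³)) · ((z²)³)) · ((z²)³)    [power of a product]
= (((((x⁹ · ((x³)³)) · ((x⁵)³)) · ((z⁴)³)) · ((x⁴)³)) · ((z²)³)) · ((z²)³)    [power of a power]
= (((((x⁹ · x⁹) · ((x⁵)³)) · ((z⁴)³)) · ((x⁴)³)) · ((z²)³)) · ((z²)³)    [power of a power]
= ((((x¹⁸ · ((x⁵)³)) · ((z⁴)³)) · ((x⁴)³)) · ((z²)³)) · ((z²)³)    [product of powers]
= ((((x¹⁸ · x¹⁵) · ((z⁴)³)) · ((x⁴)³)) · ((z²)³)) · ((z²)³)    [power of a power]
= (((x³³ · ((z⁴)³)) · ((x⁴)³)) · ((z²)³)) · ((z²)³)    [product of powers]
= (((x³³ · z¹²) · ((x⁴)³)) · ((z²)³)) · ((z²)³)    [power of a power]
= (((x³³ · z¹²) · x¹²) · ((z²)³)) · ((z²)³)    [power of a power]
= (((x³³ · z¹²) · x¹²) · z⁶) · ((z²)³)    [power of a power]
= (((x³³ · z¹²) · x¹²) · z⁶) · z⁶    [power of a power]
= x⁴⁵z²⁴    [product of powers]

x⁴⁵z²⁴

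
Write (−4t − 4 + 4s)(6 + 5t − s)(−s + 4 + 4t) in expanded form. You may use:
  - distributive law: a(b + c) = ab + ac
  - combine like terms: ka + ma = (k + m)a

(−4t − 4 + 4s)(6 + 5t − s)(−s + 4 + 4t)
= (−24t − 20t^2 + 4st − 24 − 20t + 4s + 24s + 20st − 4s^2)(−s + 4 + 4t)    [distributive law]
= (−44t − 20t^2 + 24st − 24 + 28s − 4s^2)(−s + 4 + 4t)    [combine like terms]
= 44st − 176t − 176t^2 + 20st^2 − 80t^2 − 80t^3 − 24s^2t + 96st + 96st^2 + 24s − 96 − 96t − 28s^2 + 112s + 112st + 4s^3 − 16s^2 − 16s^2t    [distributive law]
= 252st − 272t − 256t^2 + 116st^2 − 80t^3 − 40s^2t + 136s − 96 − 44s^2 + 4s^3    [combine like terms]

252st − 272t − 256t^2 + 116st^2 − 80t^3 − 40s^2t + 136s − 96 − 44s^2 + 4s^3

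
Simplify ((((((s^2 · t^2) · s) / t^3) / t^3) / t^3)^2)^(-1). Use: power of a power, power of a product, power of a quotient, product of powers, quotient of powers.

((((((s^2 · t^2) · s) / t^3) / t^3) / t^3)^2)^(-1)
= (((((s^2 · t^2) · s) / t^3) / t^3) / t^3)^(-2)    [power of a power]
= (((((s^2 · t^2) · s) / t^3) / t^3)^(-2)) / ((t^3)^(-2))    [power of a quotient]
= (((((s^2 · t^2) · s) / t^3)^(-2)) / ((t^3)^(-2))) / ((t^3)^(-2))    [power of a quotient]
= (((((s^2 · t^2) · s)^(-2)) / ((t^3)^(-2))) / ((t^3)^(-2))) / ((t^3)^(-2))    [power of a quotient]
= (((((s^2 · t^2)^(-2)) · (s^(-2))) / ((t^3)^(-2))) / ((t^3)^(-2))) / ((t^3)^(-2))    [power of a product]
= ((((((s^2)^(-2)) · ((t^2)^(-2))) · (s^(-2))) / ((t^3)^(-2))) / ((t^3)^(-2))) / ((t^3)^(-2))    [power of a product]
= ((((s^(-4) · ((t^2)^(-2))) · (s^(-2))) / ((t^3)^(-2))) / ((t^3)^(-2))) / ((t^3)^(-2))    [power of a power]
= ((((s^(-4) · t^(-4)) · (s^(-2))) / ((t^3)^(-2))) / ((t^3)^(-2))) / ((t^3)^(-2))    [power of a power]
= ((((s^(-4) · t^(-4)) · s^(-2)) / t^(-6)) / ((t^3)^(-2))) / ((t^3)^(-2))    [power of a power]
= ((((s^(-4) · t^(-4)) · s^(-2)) / t^(-6)) / t^(-6)) / ((t^3)^(-2))    [power of a power]
= ((((s^(-4) · t^(-4)) · s^(-2)) / t^(-6)) / t^(-6)) / t^(-6)    [power of a power]
= s^(-6)·t^14    [quotient of powers; product of powers]

s^(-6)·t^14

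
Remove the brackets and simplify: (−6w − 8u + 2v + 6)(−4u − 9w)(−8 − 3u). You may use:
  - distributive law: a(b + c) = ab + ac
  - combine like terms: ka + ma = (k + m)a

(−6w − 8u + 2v + 6)(−4u − 9w)(−8 − 3u)
= (24uw + 54w^2 + 32u^2 + 72uw − 8uv − 18vw − 24u − 54w)(−8 − 3u)    [distributive law]
= (96uw + 54w^2 + 32u^2 − 8uv − 18vw − 24u − 54w)(−8 − 3u)    [combine like terms]
= −768uw − 288u^2w − 432w^2 − 162uw^2 − 256u^2 − 96u^3 + 64uv + 24u^2v + 144vw + 54uvw + 192u + 72u^2 + 432w + 162uw    [distributive law]
= −606uw − 288u^2w − 432w^2 − 162uw^2 − 184u^2 − 96u^3 + 64uv + 24u^2v + 144vw + 54uvw + 192u + 432w    [combine like terms]

−606uw − 288u^2w − 432w^2 − 162uw^2 − 184u^2 − 96u^3 + 64uv + 24u^2v + 144vw + 54uvw + 192u + 432w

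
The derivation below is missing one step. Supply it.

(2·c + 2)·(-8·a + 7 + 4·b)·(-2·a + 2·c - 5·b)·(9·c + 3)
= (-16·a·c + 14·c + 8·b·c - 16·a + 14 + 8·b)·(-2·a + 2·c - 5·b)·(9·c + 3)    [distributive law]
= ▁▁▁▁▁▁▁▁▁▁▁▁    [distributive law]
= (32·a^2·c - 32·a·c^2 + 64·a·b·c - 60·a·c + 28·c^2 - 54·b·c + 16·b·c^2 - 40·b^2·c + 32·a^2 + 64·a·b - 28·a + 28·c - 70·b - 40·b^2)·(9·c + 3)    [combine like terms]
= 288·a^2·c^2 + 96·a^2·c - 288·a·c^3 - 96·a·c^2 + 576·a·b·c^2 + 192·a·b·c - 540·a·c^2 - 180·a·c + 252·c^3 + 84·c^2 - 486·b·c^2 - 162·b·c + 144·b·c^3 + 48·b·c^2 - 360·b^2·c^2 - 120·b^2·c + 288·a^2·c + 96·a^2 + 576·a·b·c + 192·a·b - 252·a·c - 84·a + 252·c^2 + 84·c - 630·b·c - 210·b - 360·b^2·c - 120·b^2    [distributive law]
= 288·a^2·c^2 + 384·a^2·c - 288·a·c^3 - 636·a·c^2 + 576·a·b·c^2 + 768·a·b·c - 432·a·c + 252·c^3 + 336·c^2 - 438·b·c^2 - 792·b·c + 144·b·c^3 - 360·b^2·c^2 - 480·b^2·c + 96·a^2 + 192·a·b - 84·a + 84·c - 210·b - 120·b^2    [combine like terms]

Applying distributive law to the line above:

(32·a^2·c - 32·a·c^2 + 80·a·b·c - 28·a·c + 28·c^2 - 70·b·c - 16·a·b·c + 16·b·c^2 - 40·b^2·c + 32·a^2 - 32·a·c + 80·a·b - 28·a + 28·c - 70·b - 16·a·b + 16·b·c - 40·b^2)·(9·c + 3)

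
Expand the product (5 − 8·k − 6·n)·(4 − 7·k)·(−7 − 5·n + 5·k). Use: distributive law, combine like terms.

(5 − 8·k − 6·n)·(4 − 7·k)·(−7 − 5·n + 5·k)
= (20 − 35·k − 32·k + 56·k² − 24·n + 42·k·n)·(−7 − 5·n + 5·k)    [distributive law]
= (20 − 67·k + 56·k² − 24·n + 42·k·n)·(−7 − 5·n + 5·k)    [combine like terms]
= −140 − 100·n + 100·k + 469·k + 335·k·n − 335·k² − 392·k² − 280·k²·n + 280·k³ + 168·n + 120·n² − 120·k·n − 294·k·n − 210·k·n² + 210·k²·n    [distributive law]
= −140 + 68·n + 569·k − 79·k·n − 727·k² − 70·k²·n + 280·k³ + 120·n² − 210·k·n²    [combine like terms]

−140 + 68·n + 569·k − 79·k·n − 727·k² − 70·k²·n + 280·k³ + 120·n² − 210·k·n²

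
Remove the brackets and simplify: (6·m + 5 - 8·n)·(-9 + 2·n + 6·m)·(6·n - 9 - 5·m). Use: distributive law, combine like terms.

(6·m + 5 - 8·n)·(-9 + 2·n + 6·m)·(6·n - 9 - 5·m)
= (-54·m + 12·m·n + 36·m² - 45 + 10·n + 30·m + 72·n - 16·n² - 48·m·n)·(6·n - 9 - 5·m)    [distributive law]
= (-24·m - 36·m·n + 36·m² - 45 + 82·n - 16·n²)·(6·n - 9 - 5·m)    [combine like terms]
= -144·m·n + 216·m + 120·m² - 216·m·n² + 324·m·n + 180·m²·n + 216·m²·n - 324·m² - 180·m³ - 270·n + 405 + 225·m + 492·n² - 738·n - 410·m·n - 96·n³ + 144·n² + 80·m·n²    [distributive law]
= -230·m·n + 441·m - 204·m² - 136·m·n² + 396·m²·n - 180·m³ - 1008·n + 405 + 636·n² - 96·n³    [combine like terms]

-230·m·n + 441·m - 204·m² - 136·m·n² + 396·m²·n - 180·m³ - 1008·n + 405 + 636·n² - 96·n³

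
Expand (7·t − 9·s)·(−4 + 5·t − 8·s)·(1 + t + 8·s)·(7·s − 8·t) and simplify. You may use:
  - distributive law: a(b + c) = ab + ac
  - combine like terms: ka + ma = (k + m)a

−484·s·t + 224·t^2 + 2361·s·t^2 − 56·t^3 − 4903·s^2·t − 1187·s·t^3 − 280·t^4 + 7141·s^2·t^2 − 9760·s^3·t + 252·s^2 + 2520·s^3 + 4032·s^4

(7·t − 9·s)·(−4 + 5·t − 8·s)·(1 + t + 8·s)·(7·s − 8·t)
= (−28·t + 35·t^2 − 56·s·t + 36·s − 45·s·t + 72·s^2)·(1 + t + 8·s)·(7·s − 8·t)    [distributive law]
= (−28·t + 35·t^2 − 101·s·t + 36·s + 72·s^2)·(1 + t + 8·s)·(7·s − 8·t)    [combine like terms]
= (−28·t − 28·t^2 − 224·s·t + 35·t^2 + 35·t^3 + 280·s·t^2 − 101·s·t − 101·s·t^2 − 808·s^2·t + 36·s + 36·s·t + 288·s^2 + 72·s^2 + 72·s^2·t + 576·s^3)·(7·s − 8·t)    [distributive law]
= (−28·t + 7·t^2 − 289·s·t + 35·t^3 + 179·s·t^2 − 736·s^2·t + 36·s + 360·s^2 + 576·s^3)·(7·s − 8·t)    [combine like terms]
= −196·s·t + 224·t^2 + 49·s·t^2 − 56·t^3 − 2023·s^2·t + 2312·s·t^2 + 245·s·t^3 − 280·t^4 + 1253·s^2·t^2 − 1432·s·t^3 − 5152·s^3·t + 5888·s^2·t^2 + 252·s^2 − 288·s·t + 2520·s^3 − 2880·s^2·t + 4032·s^4 − 4608·s^3·t    [distributive law]
= −484·s·t + 224·t^2 + 2361·s·t^2 − 56·t^3 − 4903·s^2·t − 1187·s·t^3 − 280·t^4 + 7141·s^2·t^2 − 9760·s^3·t + 252·s^2 + 2520·s^3 + 4032·s^4    [combine like terms]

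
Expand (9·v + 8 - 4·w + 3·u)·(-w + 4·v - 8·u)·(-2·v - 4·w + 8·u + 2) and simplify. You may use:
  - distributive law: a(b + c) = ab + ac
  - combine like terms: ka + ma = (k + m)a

-94·v²·w + 92·v·w² - 18·u·v·w - 162·v·w - 72·v³ + 408·u·v² + 8·v² - 432·u²·v + 264·u·v + 40·w² + 250·u·w - 16·w + 64·v - 560·u² - 128·u - 16·w³ - 84·u·w² + 328·u²·w - 192·u³

(9·v + 8 - 4·w + 3·u)·(-w + 4·v - 8·u)·(-2·v - 4·w + 8·u + 2)
= (-9·v·w + 36·v² - 72·u·v - 8·w + 32·v - 64·u + 4·w² - 16·v·w + 32·u·w - 3·u·w + 12·u·v - 24·u²)·(-2·v - 4·w + 8·u + 2)    [distributive law]
= (-25·v·w + 36·v² - 60·u·v - 8·w + 32·v - 64·u + 4·w² + 29·u·w - 24·u²)·(-2·v - 4·w + 8·u + 2)    [combine like terms]
= 50·v²·w + 100·v·w² - 200·u·v·w - 50·v·w - 72·v³ - 144·v²·w + 288·u·v² + 72·v² + 120·u·v² + 240·u·v·w - 480·u²·v - 120·u·v + 16·v·w + 32·w² - 64·u·w - 16·w - 64·v² - 128·v·w + 256·u·v + 64·v + 128·u·v + 256·u·w - 512·u² - 128·u - 8·v·w² - 16·w³ + 32·u·w² + 8·w² - 58·u·v·w - 116·u·w² + 232·u²·w + 58·u·w + 48·u²·v + 96·u²·w - 192·u³ - 48·u²    [distributive law]
= -94·v²·w + 92·v·w² - 18·u·v·w - 162·v·w - 72·v³ + 408·u·v² + 8·v² - 432·u²·v + 264·u·v + 40·w² + 250·u·w - 16·w + 64·v - 560·u² - 128·u - 16·w³ - 84·u·w² + 328·u²·w - 192·u³    [combine like terms]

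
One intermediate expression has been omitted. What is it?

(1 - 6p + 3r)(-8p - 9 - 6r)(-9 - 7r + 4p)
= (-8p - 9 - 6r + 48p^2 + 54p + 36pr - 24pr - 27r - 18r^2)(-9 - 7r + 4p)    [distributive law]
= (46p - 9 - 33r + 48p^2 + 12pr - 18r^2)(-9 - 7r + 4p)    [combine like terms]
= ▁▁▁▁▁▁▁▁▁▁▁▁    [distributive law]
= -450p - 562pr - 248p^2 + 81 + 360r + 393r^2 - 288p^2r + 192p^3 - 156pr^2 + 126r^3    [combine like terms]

By distributive law:

-414p - 322pr + 184p^2 + 81 + 63r - 36p + 297r + 231r^2 - 132pr - 432p^2 - 336p^2r + 192p^3 - 108pr - 84pr^2 + 48p^2r + 162r^2 + 126r^3 - 72pr^2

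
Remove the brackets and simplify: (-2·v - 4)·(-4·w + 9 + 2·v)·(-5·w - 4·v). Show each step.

-40·v·w^2 - 12·v^2·w + 66·v·w + 104·v^2 + 16·v^3 - 80·w^2 + 180·w + 144·v

(-2·v - 4)·(-4·w + 9 + 2·v)·(-5·w - 4·v)
= (8·v·w - 18·v - 4·v^2 + 16·w - 36 - 8·v)·(-5·w - 4·v)    [distributive law]
= (8·v·w - 26·v - 4·v^2 + 16·w - 36)·(-5·w - 4·v)    [combine like terms]
= -40·v·w^2 - 32·v^2·w + 130·v·w + 104·v^2 + 20·v^2·w + 16·v^3 - 80·w^2 - 64·v·w + 180·w + 144·v    [distributive law]
= -40·v·w^2 - 12·v^2·w + 66·v·w + 104·v^2 + 16·v^3 - 80·w^2 + 180·w + 144·v    [combine like terms]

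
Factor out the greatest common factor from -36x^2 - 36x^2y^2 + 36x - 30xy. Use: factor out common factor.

-36x^2 - 36x^2y^2 + 36x - 30xy
= 6(-6x^2 - 6x^2y^2 + 6x - 5xy)    [factor out 6]
= 6x(-6x - 6xy^2 + 6 - 5y)    [factor out x]

6x(-6x - 6xy^2 + 6 - 5y)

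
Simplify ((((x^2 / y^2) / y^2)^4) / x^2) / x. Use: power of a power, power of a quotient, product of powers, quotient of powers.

x^5y^(-16)

((((x^2 / y^2) / y^2)^4) / x^2) / x
= ((((x^2 / y^2)^4) / ((y^2)^4)) / x^2) / x    [power of a quotient]
= (((((x^2)^4) / ((y^2)^4)) / ((y^2)^4)) / x^2) / x    [power of a quotient]
= (((x^8 / ((y^2)^4)) / ((y^2)^4)) / x^2) / x    [power of a power]
= (((x^8 / y^8) / ((y^2)^4)) / x^2) / x    [power of a power]
= (((x^8 / y^8) / y^8) / x^2) / x    [power of a power]
= x^5y^(-16)    [quotient of powers; product of powers]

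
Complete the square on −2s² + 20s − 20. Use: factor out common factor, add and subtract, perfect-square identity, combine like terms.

−2s² + 20s − 20
= −2(s² − 10s) − 20    [factor out -2 from the s-terms]
= −2(s² − 10s + 25 − 25) − 20    [add and subtract 25 inside the bracket]
= −2(s − 5)² + 50 − 20    [perfect-square identity]
= −2(s − 5)² + 30    [combine constants]

−2(s − 5)² + 30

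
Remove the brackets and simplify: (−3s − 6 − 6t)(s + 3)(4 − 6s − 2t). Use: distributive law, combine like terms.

(−3s − 6 − 6t)(s + 3)(4 − 6s − 2t)
= (−3s² − 9s − 6s − 18 − 6st − 18t)(4 − 6s − 2t)    [distributive law]
= (−3s² − 15s − 18 − 6st − 18t)(4 − 6s − 2t)    [combine like terms]
= −12s² + 18s³ + 6s²t − 60s + 90s² + 30st − 72 + 108s + 36t − 24st + 36s²t + 12st² − 72t + 108st + 36t²    [distributive law]
= 78s² + 18s³ + 42s²t + 48s + 114st − 72 − 36t + 12st² + 36t²    [combine like terms]

78s² + 18s³ + 42s²t + 48s + 114st − 72 − 36t + 12st² + 36t²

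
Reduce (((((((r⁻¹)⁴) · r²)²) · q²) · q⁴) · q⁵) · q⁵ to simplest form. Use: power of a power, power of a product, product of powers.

q¹⁶·r⁻⁴

(((((((r⁻¹)⁴) · r²)²) · q²) · q⁴) · q⁵) · q⁵
= (((((((r⁻¹)⁴)²) · ((r²)²)) · q²) · q⁴) · q⁵) · q⁵    [power of a product]
= ((((((r⁻¹)⁸) · ((r²)²)) · q²) · q⁴) · q⁵) · q⁵    [power of a power]
= ((((r⁻⁸ · ((r²)²)) · q²) · q⁴) · q⁵) · q⁵    [power of a power]
= ((((r⁻⁸ · r⁴) · q²) · q⁴) · q⁵) · q⁵    [power of a power]
= (((r⁻⁴ · q²) · q⁴) · q⁵) · q⁵    [product of powers]
= q¹⁶·r⁻⁴    [product of powers]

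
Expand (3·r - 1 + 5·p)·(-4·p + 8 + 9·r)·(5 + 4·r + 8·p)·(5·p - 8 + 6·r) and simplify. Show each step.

2345·p²·r - 2537·p·r + 957·p·r² + 2844·p²·r² + 2628·p·r³ - 40·p³·r - 584·r - 1302·r² + 306·r³ + 648·r⁴ - 1236·p² - 1448·p + 2540·p³ + 320 - 800·p⁴

(3·r - 1 + 5·p)·(-4·p + 8 + 9·r)·(5 + 4·r + 8·p)·(5·p - 8 + 6·r)
= (-12·p·r + 24·r + 27·r² + 4·p - 8 - 9·r - 20·p² + 40·p + 45·p·r)·(5 + 4·r + 8·p)·(5·p - 8 + 6·r)    [distributive law]
= (33·p·r + 15·r + 27·r² + 44·p - 8 - 20·p²)·(5 + 4·r + 8·p)·(5·p - 8 + 6·r)    [combine like terms]
= (165·p·r + 132·p·r² + 264·p²·r + 75·r + 60·r² + 120·p·r + 135·r² + 108·r³ + 216·p·r² + 220·p + 176·p·r + 352·p² - 40 - 32·r - 64·p - 100·p² - 80·p²·r - 160·p³)·(5·p - 8 + 6·r)    [distributive law]
= (461·p·r + 348·p·r² + 184·p²·r + 43·r + 195·r² + 108·r³ + 156·p + 252·p² - 40 - 160·p³)·(5·p - 8 + 6·r)    [combine like terms]
= 2305·p²·r - 3688·p·r + 2766·p·r² + 1740·p²·r² - 2784·p·r² + 2088·p·r³ + 920·p³·r - 1472·p²·r + 1104·p²·r² + 215·p·r - 344·r + 258·r² + 975·p·r² - 1560·r² + 1170·r³ + 540·p·r³ - 864·r³ + 648·r⁴ + 780·p² - 1248·p + 936·p·r + 1260·p³ - 2016·p² + 1512·p²·r - 200·p + 320 - 240·r - 800·p⁴ + 1280·p³ - 960·p³·r    [distributive law]
= 2345·p²·r - 2537·p·r + 957·p·r² + 2844·p²·r² + 2628·p·r³ - 40·p³·r - 584·r - 1302·r² + 306·r³ + 648·r⁴ - 1236·p² - 1448·p + 2540·p³ + 320 - 800·p⁴    [combine like terms]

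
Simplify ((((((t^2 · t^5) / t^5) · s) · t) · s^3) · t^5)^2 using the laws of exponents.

((((((t^2 · t^5) / t^5) · s) · t) · s^3) · t^5)^2
= ((((((t^2 · t^5) / t^5) · s) · t) · s^3)^2) · ((t^5)^2)    [power of a product]
= ((((((t^2 · t^5) / t^5) · s) · t)^2) · ((s^3)^2)) · ((t^5)^2)    [power of a product]
= ((((((t^2 · t^5) / t^5) · s)^2) · (t^2)) · ((s^3)^2)) · ((t^5)^2)    [power of a product]
= ((((((t^2 · t^5) / t^5)^2) · (s^2)) · (t^2)) · ((s^3)^2)) · ((t^5)^2)    [power of a product]
= ((((((t^2 · t^5)^2) / ((t^5)^2)) · (s^2)) · (t^2)) · ((s^3)^2)) · ((t^5)^2)    [power of a quotient]
= (((((((t^2)^2) · ((t^5)^2)) / ((t^5)^2)) · (s^2)) · (t^2)) · ((s^3)^2)) · ((t^5)^2)    [power of a product]
= (((((t^4 · ((t^5)^2)) / ((t^5)^2)) · (s^2)) · (t^2)) · ((s^3)^2)) · ((t^5)^2)    [power of a power]
= (((((t^4 · t^10) / ((t^5)^2)) · (s^2)) · (t^2)) · ((s^3)^2)) · ((t^5)^2)    [power of a power]
= ((((t^14 / ((t^5)^2)) · (s^2)) · (t^2)) · ((s^3)^2)) · ((t^5)^2)    [product of powers]
= ((((t^14 / t^10) · (s^2)) · (t^2)) · ((s^3)^2)) · ((t^5)^2)    [power of a power]
= (((t^4 · (s^2)) · (t^2)) · ((s^3)^2)) · ((t^5)^2)    [quotient of powers]
= (((t^4 · s^2) · t^2) · s^6) · ((t^5)^2)    [power of a power]
= (((t^4 · s^2) · t^2) · s^6) · t^10    [power of a power]
= s^8t^16    [product of powers]

s^8t^16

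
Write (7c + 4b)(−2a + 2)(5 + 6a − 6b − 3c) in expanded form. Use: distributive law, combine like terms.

14ac − 84a²c + 108abc + 42ac² + 70c − 108bc − 42c² + 8ab − 48a²b + 48ab² + 40b − 48b²

(7c + 4b)(−2a + 2)(5 + 6a − 6b − 3c)
= (−14ac + 14c − 8ab + 8b)(5 + 6a − 6b − 3c)    [distributive law]
= −70ac − 84a²c + 84abc + 42ac² + 70c + 84ac − 84bc − 42c² − 40ab − 48a²b + 48ab² + 24abc + 40b + 48ab − 48b² − 24bc    [distributive law]
= 14ac − 84a²c + 108abc + 42ac² + 70c − 108bc − 42c² + 8ab − 48a²b + 48ab² + 40b − 48b²    [combine like terms]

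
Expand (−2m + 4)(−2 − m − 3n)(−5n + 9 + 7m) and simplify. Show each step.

32m²n + 18m² + 14m³ − 30mn² − 30mn − 68n − 72 − 56m + 60n²

(−2m + 4)(−2 − m − 3n)(−5n + 9 + 7m)
= (4m + 2m² + 6mn − 8 − 4m − 12n)(−5n + 9 + 7m)    [distributive law]
= (2m² + 6mn − 8 − 12n)(−5n + 9 + 7m)    [combine like terms]
= −10m²n + 18m² + 14m³ − 30mn² + 54mn + 42m²n + 40n − 72 − 56m + 60n² − 108n − 84mn    [distributive law]
= 32m²n + 18m² + 14m³ − 30mn² − 30mn − 68n − 72 − 56m + 60n²    [combine like terms]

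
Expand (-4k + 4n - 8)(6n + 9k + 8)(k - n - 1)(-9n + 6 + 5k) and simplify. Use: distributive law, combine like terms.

-372k^2n^2 + 1280k^2n + 564k^3n - 228kn^3 - 652kn^2 + 496kn - 556k^3 - 180k^4 - 208k^2 + 560k + 216n^4 - 72n^3 - 768n^2 - 96n + 384

(-4k + 4n - 8)(6n + 9k + 8)(k - n - 1)(-9n + 6 + 5k)
= (-24kn - 36k^2 - 32k + 24n^2 + 36kn + 32n - 48n - 72k - 64)(k - n - 1)(-9n + 6 + 5k)    [distributive law]
= (12kn - 36k^2 - 104k + 24n^2 - 16n - 64)(k - n - 1)(-9n + 6 + 5k)    [combine like terms]
= (12k^2n - 12kn^2 - 12kn - 36k^3 + 36k^2n + 36k^2 - 104k^2 + 104kn + 104k + 24kn^2 - 24n^3 - 24n^2 - 16kn + 16n^2 + 16n - 64k + 64n + 64)(-9n + 6 + 5k)    [distributive law]
= (48k^2n + 12kn^2 + 76kn - 36k^3 - 68k^2 + 40k - 24n^3 - 8n^2 + 80n + 64)(-9n + 6 + 5k)    [combine like terms]
= -432k^2n^2 + 288k^2n + 240k^3n - 108kn^3 + 72kn^2 + 60k^2n^2 - 684kn^2 + 456kn + 380k^2n + 324k^3n - 216k^3 - 180k^4 + 612k^2n - 408k^2 - 340k^3 - 360kn + 240k + 200k^2 + 216n^4 - 144n^3 - 120kn^3 + 72n^3 - 48n^2 - 40kn^2 - 720n^2 + 480n + 400kn - 576n + 384 + 320k    [distributive law]
= -372k^2n^2 + 1280k^2n + 564k^3n - 228kn^3 - 652kn^2 + 496kn - 556k^3 - 180k^4 - 208k^2 + 560k + 216n^4 - 72n^3 - 768n^2 - 96n + 384    [combine like terms]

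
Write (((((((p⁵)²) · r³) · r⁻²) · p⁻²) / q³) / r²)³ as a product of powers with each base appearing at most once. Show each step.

(((((((p⁵)²) · r³) · r⁻²) · p⁻²) / q³) / r²)³
= (((((((p⁵)²) · r³) · r⁻²) · p⁻²) / q³)³) / ((r²)³)    [power of a quotient]
= (((((((p⁵)²) · r³) · r⁻²) · p⁻²)³) / ((q³)³)) / ((r²)³)    [power of a quotient]
= (((((((p⁵)²) · r³) · r⁻²)³) · ((p⁻²)³)) / ((q³)³)) / ((r²)³)    [power of a product]
= (((((((p⁵)²) · r³)³) · ((r⁻²)³)) · ((p⁻²)³)) / ((q³)³)) / ((r²)³)    [power of a product]
= (((((((p⁵)²)³) · ((r³)³)) · ((r⁻²)³)) · ((p⁻²)³)) / ((q³)³)) / ((r²)³)    [power of a product]
= ((((((p⁵)⁶) · ((r³)³)) · ((r⁻²)³)) · ((p⁻²)³)) / ((q³)³)) / ((r²)³)    [power of a power]
= ((((p³⁰ · ((r³)³)) · ((r⁻²)³)) · ((p⁻²)³)) / ((q³)³)) / ((r²)³)    [power of a power]
= ((((p³⁰ · r⁹) · ((r⁻²)³)) · ((p⁻²)³)) / ((q³)³)) / ((r²)³)    [power of a power]
= ((((p³⁰ · r⁹) · r⁻⁶) · ((p⁻²)³)) / ((q³)³)) / ((r²)³)    [power of a power]
= ((((p³⁰ · r⁹) · r⁻⁶) · p⁻⁶) / ((q³)³)) / ((r²)³)    [power of a power]
= ((((p³⁰ · r⁹) · r⁻⁶) · p⁻⁶) / q⁹) / ((r²)³)    [power of a power]
= ((((p³⁰ · r⁹) · r⁻⁶) · p⁻⁶) / q⁹) / r⁶    [power of a power]
= p²⁴q⁻⁹r⁻³    [quotient of powers; product of powers]

p²⁴q⁻⁹r⁻³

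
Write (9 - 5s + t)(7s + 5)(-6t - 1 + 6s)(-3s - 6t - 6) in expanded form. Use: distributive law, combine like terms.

(9 - 5s + t)(7s + 5)(-6t - 1 + 6s)(-3s - 6t - 6)
= (63s + 45 - 35s² - 25s + 7st + 5t)(-6t - 1 + 6s)(-3s - 6t - 6)    [distributive law]
= (38s + 45 - 35s² + 7st + 5t)(-6t - 1 + 6s)(-3s - 6t - 6)    [combine like terms]
= (-228st - 38s + 228s² - 270t - 45 + 270s + 210s²t + 35s² - 210s³ - 42st² - 7st + 42s²t - 30t² - 5t + 30st)(-3s - 6t - 6)    [distributive law]
= (-205st + 232s + 263s² - 275t - 45 + 252s²t - 210s³ - 42st² - 30t²)(-3s - 6t - 6)    [combine like terms]
= 615s²t + 1230st² + 1230st - 696s² - 1392st - 1392s - 789s³ - 1578s²t - 1578s² + 825st + 1650t² + 1650t + 135s + 270t + 270 - 756s³t - 1512s²t² - 1512s²t + 630s⁴ + 1260s³t + 1260s³ + 126s²t² + 252st³ + 252st² + 90st² + 180t³ + 180t²    [distributive law]
= -2475s²t + 1572st² + 663st - 2274s² - 1257s + 471s³ + 1830t² + 1920t + 270 + 504s³t - 1386s²t² + 630s⁴ + 252st³ + 180t³    [combine like terms]

-2475s²t + 1572st² + 663st - 2274s² - 1257s + 471s³ + 1830t² + 1920t + 270 + 504s³t - 1386s²t² + 630s⁴ + 252st³ + 180t³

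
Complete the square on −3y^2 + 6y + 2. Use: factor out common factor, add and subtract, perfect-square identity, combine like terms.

−3(y − 1)^2 + 5

−3y^2 + 6y + 2
= −3(y^2 − 2y) + 2    [factor out -3 from the y-terms]
= −3(y^2 − 2y + 1 − 1) + 2    [add and subtract 1 inside the bracket]
= −3(y − 1)^2 + 3 + 2    [perfect-square identity]
= −3(y − 1)^2 + 5    [combine constants]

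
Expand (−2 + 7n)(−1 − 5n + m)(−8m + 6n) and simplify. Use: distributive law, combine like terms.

−16m + 12n − 36mn + 18n² + 16m² + 322mn² − 210n³ − 56m²n

(−2 + 7n)(−1 − 5n + m)(−8m + 6n)
= (2 + 10n − 2m − 7n − 35n² + 7mn)(−8m + 6n)    [distributive law]
= (2 + 3n − 2m − 35n² + 7mn)(−8m + 6n)    [combine like terms]
= −16m + 12n − 24mn + 18n² + 16m² − 12mn + 280mn² − 210n³ − 56m²n + 42mn²    [distributive law]
= −16m + 12n − 36mn + 18n² + 16m² + 322mn² − 210n³ − 56m²n    [combine like terms]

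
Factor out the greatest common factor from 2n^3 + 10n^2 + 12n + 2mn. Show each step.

2n(n^2 + 5n + 6 + m)

2n^3 + 10n^2 + 12n + 2mn
= 2(n^3 + 5n^2 + 6n + mn)    [factor out 2]
= 2n(n^2 + 5n + 6 + m)    [factor out n]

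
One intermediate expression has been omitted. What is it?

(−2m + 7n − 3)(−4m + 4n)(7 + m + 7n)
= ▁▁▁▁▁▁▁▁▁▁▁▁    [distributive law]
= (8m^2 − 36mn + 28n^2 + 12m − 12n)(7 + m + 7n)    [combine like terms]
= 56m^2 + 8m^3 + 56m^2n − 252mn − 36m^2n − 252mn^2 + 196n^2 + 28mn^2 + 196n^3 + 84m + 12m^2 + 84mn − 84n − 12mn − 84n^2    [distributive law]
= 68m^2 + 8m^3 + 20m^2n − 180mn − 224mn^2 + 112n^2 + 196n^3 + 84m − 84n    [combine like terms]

Applying distributive law to the line above:

(8m^2 − 8mn − 28mn + 28n^2 + 12m − 12n)(7 + m + 7n)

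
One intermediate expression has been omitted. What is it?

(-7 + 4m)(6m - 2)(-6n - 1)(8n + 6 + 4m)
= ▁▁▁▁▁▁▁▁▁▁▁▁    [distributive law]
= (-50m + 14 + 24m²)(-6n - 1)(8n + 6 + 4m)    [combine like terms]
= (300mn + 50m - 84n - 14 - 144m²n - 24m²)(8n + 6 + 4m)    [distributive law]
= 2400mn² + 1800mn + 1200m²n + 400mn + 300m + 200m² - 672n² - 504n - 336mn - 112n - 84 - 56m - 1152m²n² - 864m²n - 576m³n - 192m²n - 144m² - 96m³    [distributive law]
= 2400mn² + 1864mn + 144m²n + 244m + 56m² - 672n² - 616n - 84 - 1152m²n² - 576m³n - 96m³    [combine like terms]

After distributive law, the bracketed line is:

(-42m + 14 + 24m² - 8m)(-6n - 1)(8n + 6 + 4m)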